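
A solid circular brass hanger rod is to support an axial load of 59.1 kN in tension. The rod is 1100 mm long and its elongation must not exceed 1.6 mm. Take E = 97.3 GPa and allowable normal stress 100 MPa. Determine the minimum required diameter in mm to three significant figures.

Required area A ≥ P/σ_allow = 59100/100 = 591 mm².
For a solid circular section, d ≥ √(4A/π) = 27.43 mm.
Elongation limit: A ≥ PL/(Eδ_allow) = 59100·1100/(97300·1.6) = 417.6 mm² ⇒ d ≥ 23.06 mm.
The stress limit governs.

27.4 mm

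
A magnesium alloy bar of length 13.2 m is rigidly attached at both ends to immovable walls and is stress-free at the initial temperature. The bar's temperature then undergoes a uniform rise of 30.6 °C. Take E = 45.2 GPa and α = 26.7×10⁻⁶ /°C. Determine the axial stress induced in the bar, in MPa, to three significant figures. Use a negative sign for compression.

Free thermal expansion αLΔT = 26.7e-6 · 13200 · 30.6 = 10.78 mm.
The walls impose strain ε = −(10.78)/13200 = -8.1702e-04; σ = Eε = 45200 · -8.1702e-04 = -36.93 MPa.

-36.9 MPa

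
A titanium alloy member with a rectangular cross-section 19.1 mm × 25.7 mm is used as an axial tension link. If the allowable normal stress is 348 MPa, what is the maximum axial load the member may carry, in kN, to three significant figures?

171 kN

A = 490.9 mm².
P_max = σ_allow · A = 348 · 490.9 = 170800 N = 170.8 kN.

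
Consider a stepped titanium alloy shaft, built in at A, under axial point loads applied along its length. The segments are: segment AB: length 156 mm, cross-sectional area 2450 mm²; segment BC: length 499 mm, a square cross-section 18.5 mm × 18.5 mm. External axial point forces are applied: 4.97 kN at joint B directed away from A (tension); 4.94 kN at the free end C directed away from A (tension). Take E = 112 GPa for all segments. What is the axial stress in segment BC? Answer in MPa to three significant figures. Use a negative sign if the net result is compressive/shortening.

14.4 MPa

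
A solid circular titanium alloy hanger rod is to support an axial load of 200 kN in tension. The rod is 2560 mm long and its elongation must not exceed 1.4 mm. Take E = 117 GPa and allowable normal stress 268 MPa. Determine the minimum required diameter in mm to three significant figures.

63.1 mm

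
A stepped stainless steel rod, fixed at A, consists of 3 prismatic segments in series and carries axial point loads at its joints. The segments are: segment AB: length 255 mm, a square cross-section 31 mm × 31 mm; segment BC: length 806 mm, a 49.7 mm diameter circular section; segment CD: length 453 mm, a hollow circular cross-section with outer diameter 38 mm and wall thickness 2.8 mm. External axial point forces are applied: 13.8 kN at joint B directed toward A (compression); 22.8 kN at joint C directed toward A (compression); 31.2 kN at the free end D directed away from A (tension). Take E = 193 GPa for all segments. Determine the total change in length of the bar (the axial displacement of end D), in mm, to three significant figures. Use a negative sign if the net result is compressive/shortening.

Internal axial forces (sectioning from the free end, tension +): N_CD = 31.2 kN, N_BC = 8.4 kN, N_AB = -5.4 kN.
A_AB = 961 mm².
A_BC = 1940 mm².
A_CD = 309.6 mm².
δ_AB = -5400·255/(961·193000) = -0.007424 mm
δ_BC = 8400·806/(1940·193000) = 0.01808 mm
δ_CD = 31200·453/(309.6·193000) = 0.2365 mm
δ = Σδ_i = 0.2472 mm.

0.247 mm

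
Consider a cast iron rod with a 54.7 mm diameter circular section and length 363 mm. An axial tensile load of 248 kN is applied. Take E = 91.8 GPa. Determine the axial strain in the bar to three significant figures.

0.00115

A = 2350 mm².
σ = N/A = 105.5 MPa; ε = σ/E = 105.5/91800 = 1.150e-03.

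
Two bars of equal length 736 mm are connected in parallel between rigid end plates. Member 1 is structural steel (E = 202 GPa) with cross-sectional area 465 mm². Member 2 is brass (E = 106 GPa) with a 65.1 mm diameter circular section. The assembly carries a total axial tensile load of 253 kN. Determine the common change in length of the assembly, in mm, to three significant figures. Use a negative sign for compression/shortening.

0.417 mm

A_2 = 3329 mm².
Equal strain + equilibrium ⇒ each member carries load in proportion to AE: A₁E₁ = 93930000 N, A₂E₂ = 352800000 N, ΣAE = 446800000 N.
δ = PL/ΣAE = 253000·736/446800000 = 0.4168 mm.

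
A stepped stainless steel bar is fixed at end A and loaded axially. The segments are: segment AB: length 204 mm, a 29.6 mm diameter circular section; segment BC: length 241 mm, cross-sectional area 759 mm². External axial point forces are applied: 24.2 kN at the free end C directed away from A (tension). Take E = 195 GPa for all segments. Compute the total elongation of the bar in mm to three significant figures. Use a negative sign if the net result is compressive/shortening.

0.0762 mm

Internal axial forces (sectioning from the free end, tension +): N_BC = 24.2 kN, N_AB = 24.2 kN.
A_AB = 688.1 mm².
δ_AB = 24200·204/(688.1·195000) = 0.03679 mm
δ_BC = 24200·241/(759·195000) = 0.03941 mm
δ = Σδ_i = 0.0762 mm.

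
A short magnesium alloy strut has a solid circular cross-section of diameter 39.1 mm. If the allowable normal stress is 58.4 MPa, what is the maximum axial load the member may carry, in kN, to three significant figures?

70.1 kN

A = 1201 mm².
P_max = σ_allow · A = 58.4 · 1201 = 70120 N = 70.12 kN.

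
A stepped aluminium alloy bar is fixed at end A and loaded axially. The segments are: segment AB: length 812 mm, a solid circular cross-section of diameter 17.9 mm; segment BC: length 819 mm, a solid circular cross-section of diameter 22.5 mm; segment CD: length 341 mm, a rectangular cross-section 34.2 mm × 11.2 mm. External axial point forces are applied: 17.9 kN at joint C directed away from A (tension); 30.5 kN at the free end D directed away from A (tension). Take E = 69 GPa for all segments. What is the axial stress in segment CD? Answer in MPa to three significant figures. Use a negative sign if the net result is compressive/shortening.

79.6 MPa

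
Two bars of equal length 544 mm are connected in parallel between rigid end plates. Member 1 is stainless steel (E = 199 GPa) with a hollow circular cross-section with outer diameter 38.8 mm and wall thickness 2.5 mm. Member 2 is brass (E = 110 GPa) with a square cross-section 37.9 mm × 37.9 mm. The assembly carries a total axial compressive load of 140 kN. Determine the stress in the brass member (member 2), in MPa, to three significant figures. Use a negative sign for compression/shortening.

A_1 = 285.1 mm².
A_2 = 1436 mm².
Equal strain + equilibrium ⇒ each member carries load in proportion to AE: A₁E₁ = 56730000 N, A₂E₂ = 158000000 N, ΣAE = 214700000 N.
σ₂ = P·E₂/ΣAE = -140000·110000/214700000 = -71.71 MPa.

-71.7 MPa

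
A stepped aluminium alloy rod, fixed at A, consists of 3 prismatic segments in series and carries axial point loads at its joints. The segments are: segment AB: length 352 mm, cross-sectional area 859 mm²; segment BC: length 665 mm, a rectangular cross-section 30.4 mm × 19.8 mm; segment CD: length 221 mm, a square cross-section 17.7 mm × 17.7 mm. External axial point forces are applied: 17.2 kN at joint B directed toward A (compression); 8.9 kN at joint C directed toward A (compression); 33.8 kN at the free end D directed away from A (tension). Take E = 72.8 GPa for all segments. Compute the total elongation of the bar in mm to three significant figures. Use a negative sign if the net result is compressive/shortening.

0.749 mm

Internal axial forces (sectioning from the free end, tension +): N_CD = 33.8 kN, N_BC = 24.9 kN, N_AB = 7.7 kN.
A_BC = 601.9 mm².
A_CD = 313.3 mm².
δ_AB = 7700·352/(859·72800) = 0.04334 mm
δ_BC = 24900·665/(601.9·72800) = 0.3779 mm
δ_CD = 33800·221/(313.3·72800) = 0.3275 mm
δ = Σδ_i = 0.7487 mm.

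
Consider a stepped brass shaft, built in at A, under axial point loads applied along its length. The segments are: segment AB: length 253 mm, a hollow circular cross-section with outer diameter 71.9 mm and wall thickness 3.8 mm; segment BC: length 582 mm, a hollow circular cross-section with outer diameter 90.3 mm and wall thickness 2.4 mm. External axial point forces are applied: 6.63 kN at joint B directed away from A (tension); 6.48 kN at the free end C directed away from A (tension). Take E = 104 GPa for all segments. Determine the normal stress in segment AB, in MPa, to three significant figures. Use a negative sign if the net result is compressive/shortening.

16.1 MPa

Internal axial forces (sectioning from the free end, tension +): N_BC = 6.48 kN, N_AB = 13.11 kN.
A_AB = 813 mm².
σ_AB = N_AB/A_AB = 13110/813 = 16.13 MPa.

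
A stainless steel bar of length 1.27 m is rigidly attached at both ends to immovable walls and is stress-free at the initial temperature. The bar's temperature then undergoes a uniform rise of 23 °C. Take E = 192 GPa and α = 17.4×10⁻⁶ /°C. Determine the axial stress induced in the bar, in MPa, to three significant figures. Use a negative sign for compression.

-76.8 MPa

Free thermal expansion αLΔT = 17.4e-6 · 1270 · 23 = 0.5083 mm.
The walls impose strain ε = −(0.5083)/1270 = -4.0020e-04; σ = Eε = 192000 · -4.0020e-04 = -76.84 MPa.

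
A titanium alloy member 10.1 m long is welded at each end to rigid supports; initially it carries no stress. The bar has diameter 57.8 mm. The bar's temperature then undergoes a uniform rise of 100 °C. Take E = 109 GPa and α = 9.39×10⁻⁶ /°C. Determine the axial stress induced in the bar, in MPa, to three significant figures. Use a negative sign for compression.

-102 MPa

Free thermal expansion αLΔT = 9.39e-6 · 10100 · 100 = 9.484 mm.
The walls impose strain ε = −(9.484)/10100 = -9.3900e-04; σ = Eε = 109000 · -9.3900e-04 = -102.4 MPa.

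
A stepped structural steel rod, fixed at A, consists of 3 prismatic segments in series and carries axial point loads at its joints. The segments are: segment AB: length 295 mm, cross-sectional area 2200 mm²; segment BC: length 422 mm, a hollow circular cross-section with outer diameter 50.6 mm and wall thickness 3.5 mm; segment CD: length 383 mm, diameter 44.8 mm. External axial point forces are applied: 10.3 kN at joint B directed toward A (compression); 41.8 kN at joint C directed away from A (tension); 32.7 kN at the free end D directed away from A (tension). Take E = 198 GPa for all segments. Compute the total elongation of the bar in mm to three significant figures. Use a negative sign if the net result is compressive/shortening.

Internal axial forces (sectioning from the free end, tension +): N_CD = 32.7 kN, N_BC = 74.5 kN, N_AB = 64.2 kN.
A_BC = 517.9 mm².
A_CD = 1576 mm².
δ_AB = 64200·295/(2200·198000) = 0.04348 mm
δ_BC = 74500·422/(517.9·198000) = 0.3066 mm
δ_CD = 32700·383/(1576·198000) = 0.04013 mm
δ = Σδ_i = 0.3902 mm.

0.390 mm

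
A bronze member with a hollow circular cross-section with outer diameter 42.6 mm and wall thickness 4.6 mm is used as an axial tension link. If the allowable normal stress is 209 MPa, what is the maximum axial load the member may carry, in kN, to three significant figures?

A = 549.2 mm².
P_max = σ_allow · A = 209 · 549.2 = 114800 N = 114.8 kN.

115 kN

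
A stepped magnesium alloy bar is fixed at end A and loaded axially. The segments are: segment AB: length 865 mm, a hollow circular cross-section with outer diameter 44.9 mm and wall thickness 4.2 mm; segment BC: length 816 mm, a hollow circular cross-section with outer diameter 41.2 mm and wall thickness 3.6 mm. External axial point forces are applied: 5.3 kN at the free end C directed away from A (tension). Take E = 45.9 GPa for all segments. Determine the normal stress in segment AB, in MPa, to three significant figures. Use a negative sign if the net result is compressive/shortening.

Internal axial forces (sectioning from the free end, tension +): N_BC = 5.3 kN, N_AB = 5.3 kN.
A_AB = 537 mm².
σ_AB = N_AB/A_AB = 5300/537 = 9.869 MPa.

9.87 MPa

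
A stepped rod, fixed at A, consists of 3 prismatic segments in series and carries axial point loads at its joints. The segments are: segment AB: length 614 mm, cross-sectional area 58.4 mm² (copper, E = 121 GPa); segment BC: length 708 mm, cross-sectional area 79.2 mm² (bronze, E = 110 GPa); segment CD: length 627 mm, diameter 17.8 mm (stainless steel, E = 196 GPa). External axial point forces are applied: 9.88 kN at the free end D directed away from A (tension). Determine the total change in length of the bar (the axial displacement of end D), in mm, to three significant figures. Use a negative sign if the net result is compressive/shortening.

Internal axial forces (sectioning from the free end, tension +): N_CD = 9.88 kN, N_BC = 9.88 kN, N_AB = 9.88 kN.
A_CD = 248.8 mm².
δ_AB = 9880·614/(58.4·121000) = 0.8585 mm
δ_BC = 9880·708/(79.2·110000) = 0.8029 mm
δ_CD = 9880·627/(248.8·196000) = 0.127 mm
δ = Σδ_i = 1.788 mm.

1.79 mm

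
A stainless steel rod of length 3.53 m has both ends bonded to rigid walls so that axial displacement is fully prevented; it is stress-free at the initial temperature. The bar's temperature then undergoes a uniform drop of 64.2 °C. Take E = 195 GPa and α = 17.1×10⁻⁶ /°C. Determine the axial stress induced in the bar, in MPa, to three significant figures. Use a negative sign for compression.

214 MPa

Free thermal expansion αLΔT = 17.1e-6 · 3530 · -64.2 = -3.875 mm.
The walls impose strain ε = −(-3.875)/3530 = 1.0978e-03; σ = Eε = 195000 · 1.0978e-03 = 214.1 MPa.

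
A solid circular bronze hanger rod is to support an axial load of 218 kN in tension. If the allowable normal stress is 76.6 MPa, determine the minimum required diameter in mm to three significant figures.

60.2 mm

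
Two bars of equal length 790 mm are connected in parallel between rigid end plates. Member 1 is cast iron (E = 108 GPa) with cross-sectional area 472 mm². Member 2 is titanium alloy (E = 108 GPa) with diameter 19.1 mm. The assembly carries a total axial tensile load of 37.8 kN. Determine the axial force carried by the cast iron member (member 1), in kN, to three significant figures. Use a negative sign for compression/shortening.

A_2 = 286.5 mm².
Equal strain + equilibrium ⇒ each member carries load in proportion to AE: A₁E₁ = 50980000 N, A₂E₂ = 30940000 N, ΣAE = 81920000 N.
F₁ = P·A₁E₁/ΣAE = 37800·50980000/81920000 = 23520 N.

23.5 kN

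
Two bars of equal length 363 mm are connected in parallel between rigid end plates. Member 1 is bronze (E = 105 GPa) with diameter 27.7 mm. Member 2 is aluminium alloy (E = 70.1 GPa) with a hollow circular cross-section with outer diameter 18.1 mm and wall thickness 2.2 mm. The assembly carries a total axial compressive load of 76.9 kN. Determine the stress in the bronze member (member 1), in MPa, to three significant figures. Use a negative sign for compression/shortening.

-114 MPa

A_1 = 602.6 mm².
A_2 = 109.9 mm².
Equal strain + equilibrium ⇒ each member carries load in proportion to AE: A₁E₁ = 63280000 N, A₂E₂ = 7703000 N, ΣAE = 70980000 N.
σ₁ = P·E₁/ΣAE = -76900·105000/70980000 = -113.8 MPa.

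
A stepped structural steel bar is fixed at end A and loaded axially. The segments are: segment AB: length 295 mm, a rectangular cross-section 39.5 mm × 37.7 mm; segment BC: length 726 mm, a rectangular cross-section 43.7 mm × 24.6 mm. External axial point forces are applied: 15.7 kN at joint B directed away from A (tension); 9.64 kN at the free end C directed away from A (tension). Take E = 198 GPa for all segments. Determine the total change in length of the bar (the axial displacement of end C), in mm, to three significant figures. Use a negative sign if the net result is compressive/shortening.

0.0582 mm

Internal axial forces (sectioning from the free end, tension +): N_BC = 9.64 kN, N_AB = 25.34 kN.
A_AB = 1489 mm².
A_BC = 1075 mm².
δ_AB = 25340·295/(1489·198000) = 0.02535 mm
δ_BC = 9640·726/(1075·198000) = 0.03288 mm
δ = Σδ_i = 0.05823 mm.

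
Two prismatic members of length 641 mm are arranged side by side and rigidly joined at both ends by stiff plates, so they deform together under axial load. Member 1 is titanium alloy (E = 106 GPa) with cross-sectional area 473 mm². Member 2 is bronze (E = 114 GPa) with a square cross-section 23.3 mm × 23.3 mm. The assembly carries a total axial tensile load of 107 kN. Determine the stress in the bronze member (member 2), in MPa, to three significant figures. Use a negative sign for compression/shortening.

A_2 = 542.9 mm².
Equal strain + equilibrium ⇒ each member carries load in proportion to AE: A₁E₁ = 50140000 N, A₂E₂ = 61890000 N, ΣAE = 112000000 N.
σ₂ = P·E₂/ΣAE = 107000·114000/112000000 = 108.9 MPa.

109 MPa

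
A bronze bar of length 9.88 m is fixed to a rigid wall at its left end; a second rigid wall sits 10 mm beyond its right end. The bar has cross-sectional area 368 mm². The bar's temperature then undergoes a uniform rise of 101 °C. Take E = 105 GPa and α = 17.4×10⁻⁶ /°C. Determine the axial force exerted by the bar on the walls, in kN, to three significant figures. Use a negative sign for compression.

-28.8 kN

Free thermal expansion αLΔT = 17.4e-6 · 9880 · 101 = 17.36 mm.
The walls engage after the gap closes; constrained expansion = 17.36 − 10 = 7.363 mm.
The walls impose strain ε = −(7.363)/9880 = -7.4525e-04; σ = Eε = 105000 · -7.4525e-04 = -78.25 MPa.
Wall reaction R = σ·A = -78.25·368 = -28800 N = -28.8 kN.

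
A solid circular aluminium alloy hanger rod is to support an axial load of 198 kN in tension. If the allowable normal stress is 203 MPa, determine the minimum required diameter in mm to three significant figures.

35.2 mm

Required area A ≥ P/σ_allow = 198000/203 = 975.4 mm².
For a solid circular section, d ≥ √(4A/π) = 35.24 mm.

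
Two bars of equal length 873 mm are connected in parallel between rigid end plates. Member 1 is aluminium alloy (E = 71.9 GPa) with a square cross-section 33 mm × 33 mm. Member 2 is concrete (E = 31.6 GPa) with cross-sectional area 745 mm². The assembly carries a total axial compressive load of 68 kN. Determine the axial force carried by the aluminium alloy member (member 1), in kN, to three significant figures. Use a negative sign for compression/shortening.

-52.3 kN

A_1 = 1089 mm².
Equal strain + equilibrium ⇒ each member carries load in proportion to AE: A₁E₁ = 78300000 N, A₂E₂ = 23540000 N, ΣAE = 101800000 N.
F₁ = P·A₁E₁/ΣAE = -68000·78300000/101800000 = -52280 N.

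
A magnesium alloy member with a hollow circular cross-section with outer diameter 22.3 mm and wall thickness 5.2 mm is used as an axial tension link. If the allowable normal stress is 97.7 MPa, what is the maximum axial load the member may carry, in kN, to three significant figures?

A = 279.4 mm².
P_max = σ_allow · A = 97.7 · 279.4 = 27290 N = 27.29 kN.

27.3 kN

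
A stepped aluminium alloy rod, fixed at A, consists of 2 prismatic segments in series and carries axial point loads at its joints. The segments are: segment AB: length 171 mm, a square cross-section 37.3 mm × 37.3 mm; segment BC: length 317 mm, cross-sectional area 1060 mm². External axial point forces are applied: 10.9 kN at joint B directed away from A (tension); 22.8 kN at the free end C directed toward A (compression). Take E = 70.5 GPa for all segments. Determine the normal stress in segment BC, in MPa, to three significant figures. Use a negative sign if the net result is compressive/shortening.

-21.5 MPa

Internal axial forces (sectioning from the free end, tension +): N_BC = -22.8 kN, N_AB = -11.9 kN.
σ_BC = N_BC/A_BC = -22800/1060 = -21.51 MPa.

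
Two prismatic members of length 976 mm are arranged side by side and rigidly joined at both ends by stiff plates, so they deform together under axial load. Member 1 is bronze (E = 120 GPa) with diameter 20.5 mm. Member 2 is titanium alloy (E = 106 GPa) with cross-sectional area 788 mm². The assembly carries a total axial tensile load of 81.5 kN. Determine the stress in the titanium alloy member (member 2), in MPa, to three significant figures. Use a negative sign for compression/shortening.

A_1 = 330.1 mm².
Equal strain + equilibrium ⇒ each member carries load in proportion to AE: A₁E₁ = 39610000 N, A₂E₂ = 83530000 N, ΣAE = 123100000 N.
σ₂ = P·E₂/ΣAE = 81500·106000/123100000 = 70.16 MPa.

70.2 MPa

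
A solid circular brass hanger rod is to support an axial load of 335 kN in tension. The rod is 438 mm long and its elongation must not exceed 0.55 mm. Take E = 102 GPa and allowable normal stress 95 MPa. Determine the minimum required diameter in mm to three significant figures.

67.0 mm

Required area A ≥ P/σ_allow = 335000/95 = 3526 mm².
For a solid circular section, d ≥ √(4A/π) = 67.01 mm.
Elongation limit: A ≥ PL/(Eδ_allow) = 335000·438/(102000·0.55) = 2616 mm² ⇒ d ≥ 57.71 mm.
The stress limit governs.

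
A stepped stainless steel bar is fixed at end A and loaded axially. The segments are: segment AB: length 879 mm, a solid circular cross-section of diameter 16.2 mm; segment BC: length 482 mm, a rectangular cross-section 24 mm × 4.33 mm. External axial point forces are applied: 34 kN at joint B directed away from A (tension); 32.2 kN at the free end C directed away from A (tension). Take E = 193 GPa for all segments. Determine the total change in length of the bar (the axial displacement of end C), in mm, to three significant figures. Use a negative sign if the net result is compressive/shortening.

Internal axial forces (sectioning from the free end, tension +): N_BC = 32.2 kN, N_AB = 66.2 kN.
A_AB = 206.1 mm².
A_BC = 103.9 mm².
δ_AB = 66200·879/(206.1·193000) = 1.463 mm
δ_BC = 32200·482/(103.9·193000) = 0.7738 mm
δ = Σδ_i = 2.237 mm.

2.24 mm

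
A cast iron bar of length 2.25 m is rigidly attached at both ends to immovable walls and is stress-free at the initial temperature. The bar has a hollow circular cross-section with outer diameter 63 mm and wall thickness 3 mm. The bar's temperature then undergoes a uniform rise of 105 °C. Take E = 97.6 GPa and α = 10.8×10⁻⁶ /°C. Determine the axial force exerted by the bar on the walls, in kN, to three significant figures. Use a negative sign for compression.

-62.6 kN

Free thermal expansion αLΔT = 10.8e-6 · 2250 · 105 = 2.551 mm.
The walls impose strain ε = −(2.551)/2250 = -1.1340e-03; σ = Eε = 97600 · -1.1340e-03 = -110.7 MPa.
Wall reaction R = σ·A = -110.7·565.5 = -62590 N = -62.59 kN.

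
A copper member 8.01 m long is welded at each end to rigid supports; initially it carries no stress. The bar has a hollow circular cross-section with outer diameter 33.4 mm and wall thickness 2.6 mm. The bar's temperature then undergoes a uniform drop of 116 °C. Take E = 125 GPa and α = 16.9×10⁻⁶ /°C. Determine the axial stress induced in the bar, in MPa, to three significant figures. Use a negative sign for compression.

245 MPa

Free thermal expansion αLΔT = 16.9e-6 · 8010 · -116 = -15.7 mm.
The walls impose strain ε = −(-15.7)/8010 = 1.9604e-03; σ = Eε = 125000 · 1.9604e-03 = 245 MPa.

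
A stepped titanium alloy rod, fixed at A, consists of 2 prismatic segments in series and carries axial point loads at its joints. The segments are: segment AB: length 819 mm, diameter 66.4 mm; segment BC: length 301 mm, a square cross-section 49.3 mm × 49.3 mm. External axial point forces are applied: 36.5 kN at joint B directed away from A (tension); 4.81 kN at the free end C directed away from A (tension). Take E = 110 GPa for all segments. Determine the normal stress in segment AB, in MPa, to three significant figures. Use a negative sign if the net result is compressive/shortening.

Internal axial forces (sectioning from the free end, tension +): N_BC = 4.81 kN, N_AB = 41.31 kN.
A_AB = 3463 mm².
σ_AB = N_AB/A_AB = 41310/3463 = 11.93 MPa.

11.9 MPa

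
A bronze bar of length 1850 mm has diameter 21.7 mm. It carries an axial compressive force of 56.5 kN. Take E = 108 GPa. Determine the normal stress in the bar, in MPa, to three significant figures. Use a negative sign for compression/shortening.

-153 MPa

A = 369.8 mm².
σ = N/A = -56500/369.8 = -152.8 MPa.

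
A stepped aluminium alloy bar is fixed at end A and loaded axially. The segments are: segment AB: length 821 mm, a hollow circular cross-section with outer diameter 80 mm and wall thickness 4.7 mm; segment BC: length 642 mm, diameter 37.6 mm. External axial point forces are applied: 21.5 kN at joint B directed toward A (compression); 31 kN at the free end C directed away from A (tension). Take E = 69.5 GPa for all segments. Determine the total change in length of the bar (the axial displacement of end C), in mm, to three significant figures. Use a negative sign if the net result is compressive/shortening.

Internal axial forces (sectioning from the free end, tension +): N_BC = 31 kN, N_AB = 9.5 kN.
A_AB = 1112 mm².
A_BC = 1110 mm².
δ_AB = 9500·821/(1112·69500) = 0.1009 mm
δ_BC = 31000·642/(1110·69500) = 0.2579 mm
δ = Σδ_i = 0.3588 mm.

0.359 mm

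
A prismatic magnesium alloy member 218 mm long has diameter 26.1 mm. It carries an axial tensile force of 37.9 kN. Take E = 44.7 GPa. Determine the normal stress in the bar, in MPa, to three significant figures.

A = 535 mm².
σ = N/A = 37900/535 = 70.84 MPa.

70.8 MPa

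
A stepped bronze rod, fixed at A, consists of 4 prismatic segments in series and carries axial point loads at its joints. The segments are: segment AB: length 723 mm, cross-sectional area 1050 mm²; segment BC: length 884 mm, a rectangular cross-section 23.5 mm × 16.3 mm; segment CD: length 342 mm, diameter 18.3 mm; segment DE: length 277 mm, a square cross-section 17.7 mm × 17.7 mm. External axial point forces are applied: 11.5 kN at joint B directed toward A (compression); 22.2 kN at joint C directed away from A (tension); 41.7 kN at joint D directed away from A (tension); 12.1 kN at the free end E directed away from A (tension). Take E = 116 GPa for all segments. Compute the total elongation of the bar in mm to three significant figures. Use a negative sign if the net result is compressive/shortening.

2.59 mm

Internal axial forces (sectioning from the free end, tension +): N_DE = 12.1 kN, N_CD = 53.8 kN, N_BC = 76 kN, N_AB = 64.5 kN.
A_BC = 383.1 mm².
A_CD = 263 mm².
A_DE = 313.3 mm².
δ_AB = 64500·723/(1050·116000) = 0.3829 mm
δ_BC = 76000·884/(383.1·116000) = 1.512 mm
δ_CD = 53800·342/(263·116000) = 0.6031 mm
δ_DE = 12100·277/(313.3·116000) = 0.09223 mm
δ = Σδ_i = 2.59 mm.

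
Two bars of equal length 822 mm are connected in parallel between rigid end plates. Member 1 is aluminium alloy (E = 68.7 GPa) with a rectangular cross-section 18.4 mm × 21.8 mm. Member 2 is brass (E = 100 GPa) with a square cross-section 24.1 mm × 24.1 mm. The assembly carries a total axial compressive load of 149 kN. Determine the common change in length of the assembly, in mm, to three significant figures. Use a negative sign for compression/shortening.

-1.43 mm

A_1 = 401.1 mm².
A_2 = 580.8 mm².
Equal strain + equilibrium ⇒ each member carries load in proportion to AE: A₁E₁ = 27560000 N, A₂E₂ = 58080000 N, ΣAE = 85640000 N.
δ = PL/ΣAE = -149000·822/85640000 = -1.43 mm.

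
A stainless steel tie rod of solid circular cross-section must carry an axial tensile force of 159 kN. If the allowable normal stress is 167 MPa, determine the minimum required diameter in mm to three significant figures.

34.8 mm

Required area A ≥ P/σ_allow = 159000/167 = 952.1 mm².
For a solid circular section, d ≥ √(4A/π) = 34.82 mm.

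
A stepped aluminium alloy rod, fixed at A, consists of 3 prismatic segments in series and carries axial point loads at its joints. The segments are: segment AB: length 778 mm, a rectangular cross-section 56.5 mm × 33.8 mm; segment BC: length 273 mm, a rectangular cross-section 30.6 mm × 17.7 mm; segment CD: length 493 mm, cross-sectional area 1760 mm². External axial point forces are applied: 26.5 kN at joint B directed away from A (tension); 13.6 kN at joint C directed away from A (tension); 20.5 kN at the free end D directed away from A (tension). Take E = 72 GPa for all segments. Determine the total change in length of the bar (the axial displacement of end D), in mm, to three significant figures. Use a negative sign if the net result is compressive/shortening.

0.661 mm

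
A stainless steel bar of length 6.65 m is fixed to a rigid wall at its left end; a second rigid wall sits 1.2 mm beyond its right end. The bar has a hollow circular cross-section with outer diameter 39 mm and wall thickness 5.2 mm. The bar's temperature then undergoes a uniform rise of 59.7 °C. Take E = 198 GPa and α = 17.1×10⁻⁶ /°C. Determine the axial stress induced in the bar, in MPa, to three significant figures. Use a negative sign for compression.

Free thermal expansion αLΔT = 17.1e-6 · 6650 · 59.7 = 6.789 mm.
The walls engage after the gap closes; constrained expansion = 6.789 − 1.2 = 5.589 mm.
The walls impose strain ε = −(5.589)/6650 = -8.4042e-04; σ = Eε = 198000 · -8.4042e-04 = -166.4 MPa.

-166 MPa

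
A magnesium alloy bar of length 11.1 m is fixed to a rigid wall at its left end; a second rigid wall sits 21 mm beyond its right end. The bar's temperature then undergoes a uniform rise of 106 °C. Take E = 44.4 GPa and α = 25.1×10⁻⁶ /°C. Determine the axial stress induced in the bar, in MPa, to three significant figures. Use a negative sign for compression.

-34.1 MPa

Free thermal expansion αLΔT = 25.1e-6 · 11100 · 106 = 29.53 mm.
The walls engage after the gap closes; constrained expansion = 29.53 − 21 = 8.533 mm.
The walls impose strain ε = −(8.533)/11100 = -7.6871e-04; σ = Eε = 44400 · -7.6871e-04 = -34.13 MPa.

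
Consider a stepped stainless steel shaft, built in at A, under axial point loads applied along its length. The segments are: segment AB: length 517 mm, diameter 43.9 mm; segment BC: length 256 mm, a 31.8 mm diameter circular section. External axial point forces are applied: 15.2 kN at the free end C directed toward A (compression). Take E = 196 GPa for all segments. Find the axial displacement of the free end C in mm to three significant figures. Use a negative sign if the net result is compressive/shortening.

Internal axial forces (sectioning from the free end, tension +): N_BC = -15.2 kN, N_AB = -15.2 kN.
A_AB = 1514 mm².
A_BC = 794.2 mm².
δ_AB = -15200·517/(1514·196000) = -0.02649 mm
δ_BC = -15200·256/(794.2·196000) = -0.025 mm
δ = Σδ_i = -0.05149 mm.

-0.0515 mm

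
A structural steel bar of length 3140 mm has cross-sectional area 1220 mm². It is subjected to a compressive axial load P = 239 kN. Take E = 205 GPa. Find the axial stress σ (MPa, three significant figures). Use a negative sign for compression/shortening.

σ = N/A = -239000/1220 = -195.9 MPa.

-196 MPa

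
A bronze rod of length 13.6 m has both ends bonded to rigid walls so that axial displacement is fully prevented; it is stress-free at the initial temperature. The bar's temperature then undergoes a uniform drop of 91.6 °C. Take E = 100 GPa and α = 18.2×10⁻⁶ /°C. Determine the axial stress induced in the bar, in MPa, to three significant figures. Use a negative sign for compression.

Free thermal expansion αLΔT = 18.2e-6 · 13600 · -91.6 = -22.67 mm.
The walls impose strain ε = −(-22.67)/13600 = 1.6671e-03; σ = Eε = 100000 · 1.6671e-03 = 166.7 MPa.

167 MPa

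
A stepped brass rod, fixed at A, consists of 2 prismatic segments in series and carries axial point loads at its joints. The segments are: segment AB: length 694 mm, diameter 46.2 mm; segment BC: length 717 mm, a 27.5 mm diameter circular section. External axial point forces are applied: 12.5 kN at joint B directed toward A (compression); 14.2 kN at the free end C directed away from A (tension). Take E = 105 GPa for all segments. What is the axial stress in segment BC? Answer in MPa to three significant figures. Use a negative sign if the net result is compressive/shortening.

Internal axial forces (sectioning from the free end, tension +): N_BC = 14.2 kN, N_AB = 1.7 kN.
A_BC = 594 mm².
σ_BC = N_BC/A_BC = 14200/594 = 23.91 MPa.

23.9 MPa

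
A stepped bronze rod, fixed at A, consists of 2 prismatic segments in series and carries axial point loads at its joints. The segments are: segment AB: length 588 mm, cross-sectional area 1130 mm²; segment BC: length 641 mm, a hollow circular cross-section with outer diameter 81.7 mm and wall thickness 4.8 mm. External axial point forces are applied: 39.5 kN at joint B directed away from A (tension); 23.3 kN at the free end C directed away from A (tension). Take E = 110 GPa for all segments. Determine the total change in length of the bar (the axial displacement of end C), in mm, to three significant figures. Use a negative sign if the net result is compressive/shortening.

Internal axial forces (sectioning from the free end, tension +): N_BC = 23.3 kN, N_AB = 62.8 kN.
A_BC = 1160 mm².
δ_AB = 62800·588/(1130·110000) = 0.2971 mm
δ_BC = 23300·641/(1160·110000) = 0.1171 mm
δ = Σδ_i = 0.4142 mm.

0.414 mm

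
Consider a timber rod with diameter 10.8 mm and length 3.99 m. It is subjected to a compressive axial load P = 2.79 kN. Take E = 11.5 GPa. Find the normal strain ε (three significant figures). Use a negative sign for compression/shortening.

A = 91.61 mm².
σ = N/A = -30.46 MPa; ε = σ/E = -30.46/11500 = -2.648e-03.

-0.00265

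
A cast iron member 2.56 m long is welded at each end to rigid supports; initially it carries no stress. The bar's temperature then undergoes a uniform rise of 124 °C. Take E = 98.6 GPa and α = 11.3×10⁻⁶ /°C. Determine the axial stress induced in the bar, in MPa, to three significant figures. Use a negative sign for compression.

-138 MPa

Free thermal expansion αLΔT = 11.3e-6 · 2560 · 124 = 3.587 mm.
The walls impose strain ε = −(3.587)/2560 = -1.4012e-03; σ = Eε = 98600 · -1.4012e-03 = -138.2 MPa.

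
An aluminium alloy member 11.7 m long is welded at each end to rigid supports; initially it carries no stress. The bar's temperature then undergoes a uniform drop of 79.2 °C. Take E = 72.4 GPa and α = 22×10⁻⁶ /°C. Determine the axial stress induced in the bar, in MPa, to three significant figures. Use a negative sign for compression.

Free thermal expansion αLΔT = 22e-6 · 11700 · -79.2 = -20.39 mm.
The walls impose strain ε = −(-20.39)/11700 = 1.7424e-03; σ = Eε = 72400 · 1.7424e-03 = 126.1 MPa.

126 MPa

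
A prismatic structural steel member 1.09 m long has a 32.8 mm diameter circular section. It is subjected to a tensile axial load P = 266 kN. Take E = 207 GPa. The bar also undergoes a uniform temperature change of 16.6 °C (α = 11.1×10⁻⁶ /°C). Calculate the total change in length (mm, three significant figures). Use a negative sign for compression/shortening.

A = 845 mm².
δ_mech = NL/(AE) = 266000·1090/(845·207000) = 1.658 mm.
δ_thermal = αLΔT = 11.1e-6·1090·16.6 = 0.2008 mm.
δ = δ_mech + δ_thermal = 1.859 mm.

1.86 mm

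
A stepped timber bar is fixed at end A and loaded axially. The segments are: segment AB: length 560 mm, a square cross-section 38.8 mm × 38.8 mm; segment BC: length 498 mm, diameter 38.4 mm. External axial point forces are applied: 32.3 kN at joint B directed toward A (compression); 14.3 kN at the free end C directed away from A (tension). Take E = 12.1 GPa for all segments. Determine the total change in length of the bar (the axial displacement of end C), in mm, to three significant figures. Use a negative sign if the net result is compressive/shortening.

-0.0452 mm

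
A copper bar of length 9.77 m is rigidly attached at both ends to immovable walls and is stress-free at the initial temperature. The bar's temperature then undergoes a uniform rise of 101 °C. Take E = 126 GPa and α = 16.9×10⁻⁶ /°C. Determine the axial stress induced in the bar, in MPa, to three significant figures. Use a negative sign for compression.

Free thermal expansion αLΔT = 16.9e-6 · 9770 · 101 = 16.68 mm.
The walls impose strain ε = −(16.68)/9770 = -1.7069e-03; σ = Eε = 126000 · -1.7069e-03 = -215.1 MPa.

-215 MPa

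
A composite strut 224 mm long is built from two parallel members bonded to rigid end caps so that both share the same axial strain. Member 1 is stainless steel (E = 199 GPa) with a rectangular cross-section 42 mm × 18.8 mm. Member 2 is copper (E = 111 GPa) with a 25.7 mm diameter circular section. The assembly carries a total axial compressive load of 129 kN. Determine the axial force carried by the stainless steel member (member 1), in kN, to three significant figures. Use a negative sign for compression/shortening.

A_1 = 789.6 mm².
A_2 = 518.7 mm².
Equal strain + equilibrium ⇒ each member carries load in proportion to AE: A₁E₁ = 157100000 N, A₂E₂ = 57580000 N, ΣAE = 214700000 N.
F₁ = P·A₁E₁/ΣAE = -129000·157100000/214700000 = -94400 N.

-94.4 kN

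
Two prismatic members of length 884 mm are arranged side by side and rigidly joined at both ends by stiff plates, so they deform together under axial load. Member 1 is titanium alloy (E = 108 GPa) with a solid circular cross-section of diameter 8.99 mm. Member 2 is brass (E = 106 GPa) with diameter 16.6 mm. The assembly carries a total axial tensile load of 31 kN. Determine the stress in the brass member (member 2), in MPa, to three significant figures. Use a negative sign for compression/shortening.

A_1 = 63.48 mm².
A_2 = 216.4 mm².
Equal strain + equilibrium ⇒ each member carries load in proportion to AE: A₁E₁ = 6855000 N, A₂E₂ = 22940000 N, ΣAE = 29800000 N.
σ₂ = P·E₂/ΣAE = 31000·106000/29800000 = 110.3 MPa.

110 MPa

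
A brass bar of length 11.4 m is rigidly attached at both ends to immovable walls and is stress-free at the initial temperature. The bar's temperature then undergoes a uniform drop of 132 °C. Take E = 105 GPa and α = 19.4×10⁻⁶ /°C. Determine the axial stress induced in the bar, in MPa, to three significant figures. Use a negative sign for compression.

269 MPa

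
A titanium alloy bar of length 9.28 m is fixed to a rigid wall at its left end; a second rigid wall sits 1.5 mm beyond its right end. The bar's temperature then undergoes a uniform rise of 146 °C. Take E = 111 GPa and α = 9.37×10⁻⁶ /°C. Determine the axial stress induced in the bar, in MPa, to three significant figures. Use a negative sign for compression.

Free thermal expansion αLΔT = 9.37e-6 · 9280 · 146 = 12.7 mm.
The walls engage after the gap closes; constrained expansion = 12.7 − 1.5 = 11.2 mm.
The walls impose strain ε = −(11.2)/9280 = -1.2064e-03; σ = Eε = 111000 · -1.2064e-03 = -133.9 MPa.

-134 MPa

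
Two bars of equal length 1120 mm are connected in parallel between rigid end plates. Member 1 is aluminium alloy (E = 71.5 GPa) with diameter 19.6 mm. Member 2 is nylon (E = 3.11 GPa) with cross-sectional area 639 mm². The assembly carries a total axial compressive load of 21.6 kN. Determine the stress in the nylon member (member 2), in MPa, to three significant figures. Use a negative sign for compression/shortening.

-2.85 MPa

A_1 = 301.7 mm².
Equal strain + equilibrium ⇒ each member carries load in proportion to AE: A₁E₁ = 21570000 N, A₂E₂ = 1987000 N, ΣAE = 23560000 N.
σ₂ = P·E₂/ΣAE = -21600·3110/23560000 = -2.851 MPa.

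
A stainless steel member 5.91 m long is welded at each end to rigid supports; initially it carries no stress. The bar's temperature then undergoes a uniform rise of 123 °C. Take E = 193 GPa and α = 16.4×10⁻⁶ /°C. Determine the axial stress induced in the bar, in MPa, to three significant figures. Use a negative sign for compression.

Free thermal expansion αLΔT = 16.4e-6 · 5910 · 123 = 11.92 mm.
The walls impose strain ε = −(11.92)/5910 = -2.0172e-03; σ = Eε = 193000 · -2.0172e-03 = -389.3 MPa.

-389 MPa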